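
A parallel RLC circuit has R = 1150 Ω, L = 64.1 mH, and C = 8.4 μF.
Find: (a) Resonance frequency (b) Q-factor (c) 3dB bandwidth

Step 1 — Resonance: ω₀ = 1/√(LC) = 1/√(0.0641·8.4e-06) = 1363 rad/s.
Step 2 — f₀ = ω₀/(2π) = 216.9 Hz.
Step 3 — Parallel Q: Q = R/(ω₀L) = 1150/(1363·0.0641) = 13.16.
Step 4 — Bandwidth: Δω = ω₀/Q = 103.5 rad/s; BW = Δω/(2π) = 16.48 Hz.

(a) f₀ = 216.9 Hz  (b) Q = 13.16  (c) BW = 16.48 Hz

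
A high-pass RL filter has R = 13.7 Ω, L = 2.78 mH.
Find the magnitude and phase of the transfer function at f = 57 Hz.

Step 1 — Angular frequency: ω = 2π·57 = 358.1 rad/s.
Step 2 — Transfer function: H(jω) = jωL/(R + jωL).
Step 3 — Numerator jωL = j·0.9956; denominator R + jωL = 13.7 + j0.9956.
Step 4 — H = 0.005254 + j0.07229.
Step 5 — Magnitude: |H| = 0.07248 (-22.8 dB); phase: φ = 85.8°.

|H| = 0.07248 (-22.8 dB), φ = 85.8°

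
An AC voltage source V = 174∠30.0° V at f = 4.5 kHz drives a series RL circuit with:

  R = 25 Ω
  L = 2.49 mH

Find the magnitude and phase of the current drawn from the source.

Step 1 — Angular frequency: ω = 2π·f = 2π·4500 = 2.827e+04 rad/s.
Step 2 — Component impedances:
  R: Z = R = 25 Ω
  L: Z = jωL = j·2.827e+04·0.00249 = 0 + j70.4 Ω
Step 3 — Series combination: Z_total = R + L = 25 + j70.4 Ω = 74.71∠70.5° Ω.
Step 4 — Source phasor: V = 174∠30.0° V = 150.7 + j87 V.
Step 5 — Ohm's law: I = V / Z_total = (150.7 + j87) / (25 + j70.4) = 1.772 - j1.511 A.
Step 6 — Convert to polar: |I| = 2.329 A, ∠I = -40.5°.

I = 2.329∠-40.5° A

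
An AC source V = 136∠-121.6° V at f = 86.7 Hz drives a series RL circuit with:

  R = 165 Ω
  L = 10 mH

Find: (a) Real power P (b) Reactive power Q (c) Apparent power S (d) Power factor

Step 1 — Angular frequency: ω = 2π·f = 2π·86.7 = 544.8 rad/s.
Step 2 — Component impedances:
  R: Z = R = 165 Ω
  L: Z = jωL = j·544.8·0.01 = 0 + j5.448 Ω
Step 3 — Series combination: Z_total = R + L = 165 + j5.448 Ω = 165.1∠1.9° Ω.
Step 4 — Source phasor: V = 136∠-121.6° V = -71.26 - j115.8 V.
Step 5 — Current: I = V / Z = -0.4546 - j0.687 A = 0.8238∠-123.5° A.
Step 6 — Complex power: S = V·I* = 112 + j3.697 VA.
Step 7 — Real power: P = Re(S) = 112 W.
Step 8 — Reactive power: Q = Im(S) = 3.697 VAR.
Step 9 — Apparent power: |S| = 112 VA.
Step 10 — Power factor: PF = P/|S| = 0.9995 (lagging).

(a) P = 112 W  (b) Q = 3.697 VAR  (c) S = 112 VA  (d) PF = 0.9995 (lagging)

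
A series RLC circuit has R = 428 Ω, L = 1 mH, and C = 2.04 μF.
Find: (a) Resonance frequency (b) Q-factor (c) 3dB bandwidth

Step 1 — Resonance: ω₀ = 1/√(LC) = 1/√(0.001·2.04e-06) = 2.214e+04 rad/s.
Step 2 — f₀ = ω₀/(2π) = 3524 Hz.
Step 3 — Series Q: Q = ω₀L/R = 2.214e+04·0.001/428 = 0.05173.
Step 4 — Bandwidth: Δω = ω₀/Q = 4.28e+05 rad/s; BW = Δω/(2π) = 6.812e+04 Hz.

(a) f₀ = 3524 Hz  (b) Q = 0.05173  (c) BW = 6.812e+04 Hz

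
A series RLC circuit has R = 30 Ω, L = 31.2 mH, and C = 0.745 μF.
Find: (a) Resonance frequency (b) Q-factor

Step 1 — Resonance condition Im(Z)=0 gives ω₀ = 1/√(LC).
Step 2 — ω₀ = 1/√(0.0312·7.45e-07) = 6559 rad/s.
Step 3 — f₀ = ω₀/(2π) = 1044 Hz.
Step 4 — Series Q: Q = ω₀L/R = 6559·0.0312/30 = 6.821.

(a) f₀ = 1044 Hz  (b) Q = 6.821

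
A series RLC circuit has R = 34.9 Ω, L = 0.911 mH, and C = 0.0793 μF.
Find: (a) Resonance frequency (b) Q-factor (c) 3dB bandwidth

Step 1 — Resonance condition Im(Z)=0 gives ω₀ = 1/√(LC).
Step 2 — ω₀ = 1/√(0.000911·7.93e-08) = 1.177e+05 rad/s.
Step 3 — f₀ = ω₀/(2π) = 1.873e+04 Hz.
Step 4 — Series Q: Q = ω₀L/R = 1.177e+05·0.000911/34.9 = 3.071.
Step 5 — 3dB bandwidth: Δω = ω₀/Q = 3.831e+04 rad/s; BW = Δω/(2π) = 6097 Hz.

(a) f₀ = 1.873e+04 Hz  (b) Q = 3.071  (c) BW = 6097 Hz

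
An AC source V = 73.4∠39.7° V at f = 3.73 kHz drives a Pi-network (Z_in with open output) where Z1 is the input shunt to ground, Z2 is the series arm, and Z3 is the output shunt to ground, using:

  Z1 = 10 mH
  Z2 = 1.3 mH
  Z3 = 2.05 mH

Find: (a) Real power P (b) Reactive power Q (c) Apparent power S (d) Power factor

Step 1 — Angular frequency: ω = 2π·f = 2π·3730 = 2.344e+04 rad/s.
Step 2 — Component impedances:
  Z1: Z = jωL = j·2.344e+04·0.01 = 0 + j234.4 Ω
  Z2: Z = jωL = j·2.344e+04·0.0013 = 0 + j30.47 Ω
  Z3: Z = jωL = j·2.344e+04·0.00205 = 0 + j48.04 Ω
Step 3 — With open output, the series arm Z2 and the output shunt Z3 appear in series to ground: Z2 + Z3 = 0 + j78.51 Ω.
Step 4 — Parallel with input shunt Z1: Z_in = Z1 || (Z2 + Z3) = 0 + j58.81 Ω = 58.81∠90.0° Ω.
Step 5 — Source phasor: V = 73.4∠39.7° V = 56.47 + j46.89 V.
Step 6 — Current: I = V / Z = 0.7972 - j0.9603 A = 1.248∠-50.3° A.
Step 7 — Complex power: S = V·I* = 0 + j91.61 VA.
Step 8 — Real power: P = Re(S) = 0 W.
Step 9 — Reactive power: Q = Im(S) = 91.61 VAR.
Step 10 — Apparent power: |S| = 91.61 VA.
Step 11 — Power factor: PF = P/|S| = 0 (lagging).

(a) P = 0 W  (b) Q = 91.61 VAR  (c) S = 91.61 VA  (d) PF = 0 (lagging)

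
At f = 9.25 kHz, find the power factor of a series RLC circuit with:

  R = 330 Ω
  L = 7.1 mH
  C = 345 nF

Step 1 — Angular frequency: ω = 2π·f = 2π·9250 = 5.812e+04 rad/s.
Step 2 — Component impedances:
  R: Z = R = 330 Ω
  L: Z = jωL = j·5.812e+04·0.0071 = 0 + j412.6 Ω
  C: Z = 1/(jωC) = -j/(ω·C) = 0 - j49.87 Ω
Step 3 — Series combination: Z_total = R + L + C = 330 + j362.8 Ω = 490.4∠47.7° Ω.
Step 4 — Power factor: PF = cos(φ) = Re(Z)/|Z| = 330/490.4 = 0.6729.
Step 5 — Type: Im(Z) = 362.8 ⇒ lagging (phase φ = 47.7°).

PF = 0.6729 (lagging, φ = 47.7°)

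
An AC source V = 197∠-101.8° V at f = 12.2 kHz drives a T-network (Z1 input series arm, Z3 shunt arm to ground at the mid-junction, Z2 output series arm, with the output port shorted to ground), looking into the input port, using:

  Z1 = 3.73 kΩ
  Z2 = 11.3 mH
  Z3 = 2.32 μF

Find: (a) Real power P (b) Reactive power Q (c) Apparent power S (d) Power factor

Step 1 — Angular frequency: ω = 2π·f = 2π·1.22e+04 = 7.665e+04 rad/s.
Step 2 — Component impedances:
  Z1: Z = R = 3730 Ω
  Z2: Z = jωL = j·7.665e+04·0.0113 = 0 + j866.2 Ω
  Z3: Z = 1/(jωC) = -j/(ω·C) = 0 - j5.623 Ω
Step 3 — With the output port shorted to ground, the output series arm Z2 runs from the junction to ground; the shunt arm Z3 also runs from the junction to ground. They appear in parallel: Z3 || Z2 = 0 - j5.66 Ω.
Step 4 — Series with input arm Z1: Z_in = Z1 + (Z3 || Z2) = 3730 - j5.66 Ω = 3730∠-0.1° Ω.
Step 5 — Source phasor: V = 197∠-101.8° V = -40.29 - j192.8 V.
Step 6 — Current: I = V / Z = -0.01072 - j0.05172 A = 0.05281∠-101.7° A.
Step 7 — Complex power: S = V·I* = 10.4 - j0.01579 VA.
Step 8 — Real power: P = Re(S) = 10.4 W.
Step 9 — Reactive power: Q = Im(S) = -0.01579 VAR.
Step 10 — Apparent power: |S| = 10.4 VA.
Step 11 — Power factor: PF = P/|S| = 1 (leading).

(a) P = 10.4 W  (b) Q = -0.01579 VAR  (c) S = 10.4 VA  (d) PF = 1 (leading)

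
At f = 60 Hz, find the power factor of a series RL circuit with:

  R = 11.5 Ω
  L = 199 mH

Step 1 — Angular frequency: ω = 2π·f = 2π·60 = 377 rad/s.
Step 2 — Component impedances:
  R: Z = R = 11.5 Ω
  L: Z = jωL = j·377·0.199 = 0 + j75.02 Ω
Step 3 — Series combination: Z_total = R + L = 11.5 + j75.02 Ω = 75.9∠81.3° Ω.
Step 4 — Power factor: PF = cos(φ) = Re(Z)/|Z| = 11.5/75.9 = 0.1515.
Step 5 — Type: Im(Z) = 75.02 ⇒ lagging (phase φ = 81.3°).

PF = 0.1515 (lagging, φ = 81.3°)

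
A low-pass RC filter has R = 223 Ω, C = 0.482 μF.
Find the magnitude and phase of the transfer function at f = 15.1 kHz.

Step 1 — Angular frequency: ω = 2π·1.51e+04 = 9.488e+04 rad/s.
Step 2 — Transfer function: H(jω) = 1/(1 + jωRC).
Step 3 — Denominator: 1 + jωRC = 1 + j·9.488e+04·223·4.82e-07 = 1 + j10.2.
Step 4 — H = 0.009524 - j0.09713.
Step 5 — Magnitude: |H| = 0.09759 (-20.2 dB); phase: φ = -84.4°.

|H| = 0.09759 (-20.2 dB), φ = -84.4°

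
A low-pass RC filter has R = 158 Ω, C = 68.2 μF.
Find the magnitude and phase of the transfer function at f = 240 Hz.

Step 1 — Angular frequency: ω = 2π·240 = 1508 rad/s.
Step 2 — Transfer function: H(jω) = 1/(1 + jωRC).
Step 3 — Denominator: 1 + jωRC = 1 + j·1508·158·6.82e-05 = 1 + j16.25.
Step 4 — H = 0.003773 - j0.06131.
Step 5 — Magnitude: |H| = 0.06143 (-24.2 dB); phase: φ = -86.5°.

|H| = 0.06143 (-24.2 dB), φ = -86.5°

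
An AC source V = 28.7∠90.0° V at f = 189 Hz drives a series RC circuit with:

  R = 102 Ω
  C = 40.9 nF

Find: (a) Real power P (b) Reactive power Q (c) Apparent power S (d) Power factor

Step 1 — Angular frequency: ω = 2π·f = 2π·189 = 1188 rad/s.
Step 2 — Component impedances:
  R: Z = R = 102 Ω
  C: Z = 1/(jωC) = -j/(ω·C) = 0 - j2.059e+04 Ω
Step 3 — Series combination: Z_total = R + C = 102 - j2.059e+04 Ω = 2.059e+04∠-89.7° Ω.
Step 4 — Source phasor: V = 28.7∠90.0° V = 0 + j28.7 V.
Step 5 — Current: I = V / Z = -0.001394 + j6.906e-06 A = 0.001394∠179.7° A.
Step 6 — Complex power: S = V·I* = 0.0001982 - j0.04001 VA.
Step 7 — Real power: P = Re(S) = 0.0001982 W.
Step 8 — Reactive power: Q = Im(S) = -0.04001 VAR.
Step 9 — Apparent power: |S| = 0.04001 VA.
Step 10 — Power factor: PF = P/|S| = 0.004954 (leading).

(a) P = 0.0001982 W  (b) Q = -0.04001 VAR  (c) S = 0.04001 VA  (d) PF = 0.004954 (leading)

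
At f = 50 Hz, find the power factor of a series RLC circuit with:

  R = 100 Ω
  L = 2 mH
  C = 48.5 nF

Step 1 — Angular frequency: ω = 2π·f = 2π·50 = 314.2 rad/s.
Step 2 — Component impedances:
  R: Z = R = 100 Ω
  L: Z = jωL = j·314.2·0.002 = 0 + j0.6283 Ω
  C: Z = 1/(jωC) = -j/(ω·C) = 0 - j6.563e+04 Ω
Step 3 — Series combination: Z_total = R + L + C = 100 - j6.563e+04 Ω = 6.563e+04∠-89.9° Ω.
Step 4 — Power factor: PF = cos(φ) = Re(Z)/|Z| = 100/6.563e+04 = 0.001524.
Step 5 — Type: Im(Z) = -6.563e+04 ⇒ leading (phase φ = -89.9°).

PF = 0.001524 (leading, φ = -89.9°)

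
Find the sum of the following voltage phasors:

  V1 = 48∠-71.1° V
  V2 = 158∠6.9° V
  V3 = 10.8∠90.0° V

Step 1 — Convert each phasor to rectangular form:
  V1 = 48·(cos(-71.1°) + j·sin(-71.1°)) = 15.55 - j45.41 V
  V2 = 158·(cos(6.9°) + j·sin(6.9°)) = 156.9 + j18.98 V
  V3 = 10.8·(cos(90.0°) + j·sin(90.0°)) = 0 + j10.8 V
Step 2 — Sum components: V_total = 172.4 - j15.63 V.
Step 3 — Convert to polar: |V_total| = 173.1 V, ∠V_total = -5.2°.

V_total = 173.1∠-5.2° V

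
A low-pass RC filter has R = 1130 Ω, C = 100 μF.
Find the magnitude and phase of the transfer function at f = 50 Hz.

Step 1 — Angular frequency: ω = 2π·50 = 314.2 rad/s.
Step 2 — Transfer function: H(jω) = 1/(1 + jωRC).
Step 3 — Denominator: 1 + jωRC = 1 + j·314.2·1130·0.0001 = 1 + j35.5.
Step 4 — H = 0.0007929 - j0.02815.
Step 5 — Magnitude: |H| = 0.02816 (-31.0 dB); phase: φ = -88.4°.

|H| = 0.02816 (-31.0 dB), φ = -88.4°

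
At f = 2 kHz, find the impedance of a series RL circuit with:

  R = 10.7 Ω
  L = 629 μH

Step 1 — Angular frequency: ω = 2π·f = 2π·2000 = 1.257e+04 rad/s.
Step 2 — Component impedances:
  R: Z = R = 10.7 Ω
  L: Z = jωL = j·1.257e+04·0.000629 = 0 + j7.904 Ω
Step 3 — Series combination: Z_total = R + L = 10.7 + j7.904 Ω = 13.3∠36.5° Ω.

Z = 10.7 + j7.904 Ω = 13.3∠36.5° Ω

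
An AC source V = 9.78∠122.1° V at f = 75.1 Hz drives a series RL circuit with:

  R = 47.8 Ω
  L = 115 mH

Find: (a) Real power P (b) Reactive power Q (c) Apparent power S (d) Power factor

Step 1 — Angular frequency: ω = 2π·f = 2π·75.1 = 471.9 rad/s.
Step 2 — Component impedances:
  R: Z = R = 47.8 Ω
  L: Z = jωL = j·471.9·0.115 = 0 + j54.26 Ω
Step 3 — Series combination: Z_total = R + L = 47.8 + j54.26 Ω = 72.32∠48.6° Ω.
Step 4 — Source phasor: V = 9.78∠122.1° V = -5.197 + j8.285 V.
Step 5 — Current: I = V / Z = 0.03847 + j0.1297 A = 0.1352∠73.5° A.
Step 6 — Complex power: S = V·I* = 0.8743 + j0.9925 VA.
Step 7 — Real power: P = Re(S) = 0.8743 W.
Step 8 — Reactive power: Q = Im(S) = 0.9925 VAR.
Step 9 — Apparent power: |S| = 1.323 VA.
Step 10 — Power factor: PF = P/|S| = 0.661 (lagging).

(a) P = 0.8743 W  (b) Q = 0.9925 VAR  (c) S = 1.323 VA  (d) PF = 0.661 (lagging)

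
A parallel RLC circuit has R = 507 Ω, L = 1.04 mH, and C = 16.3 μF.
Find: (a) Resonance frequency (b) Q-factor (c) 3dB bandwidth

Step 1 — Resonance: ω₀ = 1/√(LC) = 1/√(0.00104·1.63e-05) = 7681 rad/s.
Step 2 — f₀ = ω₀/(2π) = 1222 Hz.
Step 3 — Parallel Q: Q = R/(ω₀L) = 507/(7681·0.00104) = 63.47.
Step 4 — Bandwidth: Δω = ω₀/Q = 121 rad/s; BW = Δω/(2π) = 19.26 Hz.

(a) f₀ = 1222 Hz  (b) Q = 63.47  (c) BW = 19.26 Hz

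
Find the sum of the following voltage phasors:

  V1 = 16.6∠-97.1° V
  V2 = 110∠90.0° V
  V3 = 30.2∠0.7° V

Step 1 — Convert each phasor to rectangular form:
  V1 = 16.6·(cos(-97.1°) + j·sin(-97.1°)) = -2.052 - j16.47 V
  V2 = 110·(cos(90.0°) + j·sin(90.0°)) = 0 + j110 V
  V3 = 30.2·(cos(0.7°) + j·sin(0.7°)) = 30.2 + j0.369 V
Step 2 — Sum components: V_total = 28.15 + j93.9 V.
Step 3 — Convert to polar: |V_total| = 98.02 V, ∠V_total = 73.3°.

V_total = 98.02∠73.3° V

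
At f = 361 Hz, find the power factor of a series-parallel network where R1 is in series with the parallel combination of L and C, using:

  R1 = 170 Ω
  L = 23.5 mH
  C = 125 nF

Step 1 — Angular frequency: ω = 2π·f = 2π·361 = 2268 rad/s.
Step 2 — Component impedances:
  R1: Z = R = 170 Ω
  L: Z = jωL = j·2268·0.0235 = 0 + j53.3 Ω
  C: Z = 1/(jωC) = -j/(ω·C) = 0 - j3527 Ω
Step 3 — Parallel branch: L || C = 1/(1/L + 1/C) = 0 + j54.12 Ω.
Step 4 — Series with R1: Z_total = R1 + (L || C) = 170 + j54.12 Ω = 178.4∠17.7° Ω.
Step 5 — Power factor: PF = cos(φ) = Re(Z)/|Z| = 170/178.4 = 0.9529.
Step 6 — Type: Im(Z) = 54.12 ⇒ lagging (phase φ = 17.7°).

PF = 0.9529 (lagging, φ = 17.7°)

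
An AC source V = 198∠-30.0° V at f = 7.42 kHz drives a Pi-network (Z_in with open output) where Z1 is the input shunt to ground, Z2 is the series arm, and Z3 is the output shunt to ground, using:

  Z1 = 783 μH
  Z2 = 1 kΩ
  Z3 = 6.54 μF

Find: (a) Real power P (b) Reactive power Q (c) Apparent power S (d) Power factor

Step 1 — Angular frequency: ω = 2π·f = 2π·7420 = 4.662e+04 rad/s.
Step 2 — Component impedances:
  Z1: Z = jωL = j·4.662e+04·0.000783 = 0 + j36.5 Ω
  Z2: Z = R = 1000 Ω
  Z3: Z = 1/(jωC) = -j/(ω·C) = 0 - j3.28 Ω
Step 3 — With open output, the series arm Z2 and the output shunt Z3 appear in series to ground: Z2 + Z3 = 1000 - j3.28 Ω.
Step 4 — Parallel with input shunt Z1: Z_in = Z1 || (Z2 + Z3) = 1.331 + j36.46 Ω = 36.48∠87.9° Ω.
Step 5 — Source phasor: V = 198∠-30.0° V = 171.5 - j99 V.
Step 6 — Current: I = V / Z = -2.54 - j4.796 A = 5.427∠-117.9° A.
Step 7 — Complex power: S = V·I* = 39.2 + j1074 VA.
Step 8 — Real power: P = Re(S) = 39.2 W.
Step 9 — Reactive power: Q = Im(S) = 1074 VAR.
Step 10 — Apparent power: |S| = 1075 VA.
Step 11 — Power factor: PF = P/|S| = 0.03648 (lagging).

(a) P = 39.2 W  (b) Q = 1074 VAR  (c) S = 1075 VA  (d) PF = 0.03648 (lagging)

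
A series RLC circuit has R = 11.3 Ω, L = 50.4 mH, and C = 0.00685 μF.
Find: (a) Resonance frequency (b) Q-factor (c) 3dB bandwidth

Step 1 — Resonance condition Im(Z)=0 gives ω₀ = 1/√(LC).
Step 2 — ω₀ = 1/√(0.0504·6.85e-09) = 5.382e+04 rad/s.
Step 3 — f₀ = ω₀/(2π) = 8566 Hz.
Step 4 — Series Q: Q = ω₀L/R = 5.382e+04·0.0504/11.3 = 240.
Step 5 — 3dB bandwidth: Δω = ω₀/Q = 224.2 rad/s; BW = Δω/(2π) = 35.68 Hz.

(a) f₀ = 8566 Hz  (b) Q = 240  (c) BW = 35.68 Hz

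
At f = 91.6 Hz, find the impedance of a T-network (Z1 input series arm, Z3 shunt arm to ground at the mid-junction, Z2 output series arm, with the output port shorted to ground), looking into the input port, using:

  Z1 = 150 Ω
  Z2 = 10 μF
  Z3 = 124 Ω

Step 1 — Angular frequency: ω = 2π·f = 2π·91.6 = 575.5 rad/s.
Step 2 — Component impedances:
  Z1: Z = R = 150 Ω
  Z2: Z = 1/(jωC) = -j/(ω·C) = 0 - j173.7 Ω
  Z3: Z = R = 124 Ω
Step 3 — With the output port shorted to ground, the output series arm Z2 runs from the junction to ground; the shunt arm Z3 also runs from the junction to ground. They appear in parallel: Z3 || Z2 = 82.16 - j58.63 Ω.
Step 4 — Series with input arm Z1: Z_in = Z1 + (Z3 || Z2) = 232.2 - j58.63 Ω = 239.4∠-14.2° Ω.

Z = 232.2 - j58.63 Ω = 239.4∠-14.2° Ω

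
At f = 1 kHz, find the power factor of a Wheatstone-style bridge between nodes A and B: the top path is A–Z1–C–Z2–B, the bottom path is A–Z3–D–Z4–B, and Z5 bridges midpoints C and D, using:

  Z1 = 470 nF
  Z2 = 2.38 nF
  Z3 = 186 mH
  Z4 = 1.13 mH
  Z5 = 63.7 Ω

Step 1 — Angular frequency: ω = 2π·f = 2π·1000 = 6283 rad/s.
Step 2 — Component impedances:
  Z1: Z = 1/(jωC) = -j/(ω·C) = 0 - j338.6 Ω
  Z2: Z = 1/(jωC) = -j/(ω·C) = 0 - j6.687e+04 Ω
  Z3: Z = jωL = j·6283·0.186 = 0 + j1169 Ω
  Z4: Z = jωL = j·6283·0.00113 = 0 + j7.1 Ω
  Z5: Z = R = 63.7 Ω
Step 3 — Bridge requires nodal analysis (the Z5 bridge couples midpoints C and D, so the two paths cannot be reduced to a simple series/parallel combination). Setting node B to ground and injecting 1 A at node A, the 3-node admittance system at A, C, D solves to V_A = Z_AB = 125.6 - j460.2 Ω = 477∠-74.7° Ω.
Step 4 — Power factor: PF = cos(φ) = Re(Z)/|Z| = 125.6/477 = 0.2633.
Step 5 — Type: Im(Z) = -460.2 ⇒ leading (phase φ = -74.7°).

PF = 0.2633 (leading, φ = -74.7°)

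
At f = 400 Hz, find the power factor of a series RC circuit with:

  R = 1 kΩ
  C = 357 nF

Step 1 — Angular frequency: ω = 2π·f = 2π·400 = 2513 rad/s.
Step 2 — Component impedances:
  R: Z = R = 1000 Ω
  C: Z = 1/(jωC) = -j/(ω·C) = 0 - j1115 Ω
Step 3 — Series combination: Z_total = R + C = 1000 - j1115 Ω = 1497∠-48.1° Ω.
Step 4 — Power factor: PF = cos(φ) = Re(Z)/|Z| = 1000/1497.4 = 0.6678.
Step 5 — Type: Im(Z) = -1115 ⇒ leading (phase φ = -48.1°).

PF = 0.6678 (leading, φ = -48.1°)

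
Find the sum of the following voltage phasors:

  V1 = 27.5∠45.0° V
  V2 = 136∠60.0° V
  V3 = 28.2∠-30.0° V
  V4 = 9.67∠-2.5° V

Step 1 — Convert each phasor to rectangular form:
  V1 = 27.5·(cos(45.0°) + j·sin(45.0°)) = 19.45 + j19.45 V
  V2 = 136·(cos(60.0°) + j·sin(60.0°)) = 68 + j117.8 V
  V3 = 28.2·(cos(-30.0°) + j·sin(-30.0°)) = 24.42 - j14.1 V
  V4 = 9.67·(cos(-2.5°) + j·sin(-2.5°)) = 9.661 - j0.4218 V
Step 2 — Sum components: V_total = 121.5 + j122.7 V.
Step 3 — Convert to polar: |V_total| = 172.7 V, ∠V_total = 45.3°.

V_total = 172.7∠45.3° V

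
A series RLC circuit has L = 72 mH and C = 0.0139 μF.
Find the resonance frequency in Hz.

Step 1 — Resonance condition Im(Z)=0 gives ω₀ = 1/√(LC).
Step 2 — ω₀ = 1/√(0.072·1.39e-08) = 3.161e+04 rad/s.
Step 3 — f₀ = ω₀/(2π) = 5031 Hz.

f₀ = 5031 Hz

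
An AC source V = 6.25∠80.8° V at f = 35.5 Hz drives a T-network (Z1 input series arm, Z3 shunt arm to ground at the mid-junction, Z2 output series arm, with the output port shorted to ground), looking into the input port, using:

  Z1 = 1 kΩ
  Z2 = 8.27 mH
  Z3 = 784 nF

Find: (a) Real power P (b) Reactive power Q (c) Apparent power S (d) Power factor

Step 1 — Angular frequency: ω = 2π·f = 2π·35.5 = 223.1 rad/s.
Step 2 — Component impedances:
  Z1: Z = R = 1000 Ω
  Z2: Z = jωL = j·223.1·0.00827 = 0 + j1.845 Ω
  Z3: Z = 1/(jωC) = -j/(ω·C) = 0 - j5718 Ω
Step 3 — With the output port shorted to ground, the output series arm Z2 runs from the junction to ground; the shunt arm Z3 also runs from the junction to ground. They appear in parallel: Z3 || Z2 = 0 + j1.845 Ω.
Step 4 — Series with input arm Z1: Z_in = Z1 + (Z3 || Z2) = 1000 + j1.845 Ω = 1000∠0.1° Ω.
Step 5 — Source phasor: V = 6.25∠80.8° V = 0.9993 + j6.17 V.
Step 6 — Current: I = V / Z = 0.001011 + j0.006168 A = 0.00625∠80.7° A.
Step 7 — Complex power: S = V·I* = 0.03906 + j7.208e-05 VA.
Step 8 — Real power: P = Re(S) = 0.03906 W.
Step 9 — Reactive power: Q = Im(S) = 7.208e-05 VAR.
Step 10 — Apparent power: |S| = 0.03906 VA.
Step 11 — Power factor: PF = P/|S| = 1 (lagging).

(a) P = 0.03906 W  (b) Q = 7.208e-05 VAR  (c) S = 0.03906 VA  (d) PF = 1 (lagging)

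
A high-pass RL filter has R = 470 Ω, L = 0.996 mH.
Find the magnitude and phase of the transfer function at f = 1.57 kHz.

Step 1 — Angular frequency: ω = 2π·1570 = 9865 rad/s.
Step 2 — Transfer function: H(jω) = jωL/(R + jωL).
Step 3 — Numerator jωL = j·9.825; denominator R + jωL = 470 + j9.825.
Step 4 — H = 0.0004368 + j0.0209.
Step 5 — Magnitude: |H| = 0.0209 (-33.6 dB); phase: φ = 88.8°.

|H| = 0.0209 (-33.6 dB), φ = 88.8°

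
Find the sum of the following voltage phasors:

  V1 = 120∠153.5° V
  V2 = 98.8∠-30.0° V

Step 1 — Convert each phasor to rectangular form:
  V1 = 120·(cos(153.5°) + j·sin(153.5°)) = -107.4 + j53.54 V
  V2 = 98.8·(cos(-30.0°) + j·sin(-30.0°)) = 85.56 - j49.4 V
Step 2 — Sum components: V_total = -21.83 + j4.144 V.
Step 3 — Convert to polar: |V_total| = 22.22 V, ∠V_total = 169.3°.

V_total = 22.22∠169.3° V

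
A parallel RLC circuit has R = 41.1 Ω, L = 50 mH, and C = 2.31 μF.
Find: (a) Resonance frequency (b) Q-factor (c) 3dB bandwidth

Step 1 — Resonance: ω₀ = 1/√(LC) = 1/√(0.05·2.31e-06) = 2942 rad/s.
Step 2 — f₀ = ω₀/(2π) = 468.3 Hz.
Step 3 — Parallel Q: Q = R/(ω₀L) = 41.1/(2942·0.05) = 0.2794.
Step 4 — Bandwidth: Δω = ω₀/Q = 1.053e+04 rad/s; BW = Δω/(2π) = 1676 Hz.

(a) f₀ = 468.3 Hz  (b) Q = 0.2794  (c) BW = 1676 Hz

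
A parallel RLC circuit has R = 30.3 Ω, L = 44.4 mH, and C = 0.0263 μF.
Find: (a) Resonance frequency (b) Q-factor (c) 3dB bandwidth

Step 1 — Resonance: ω₀ = 1/√(LC) = 1/√(0.0444·2.63e-08) = 2.926e+04 rad/s.
Step 2 — f₀ = ω₀/(2π) = 4657 Hz.
Step 3 — Parallel Q: Q = R/(ω₀L) = 30.3/(2.926e+04·0.0444) = 0.02332.
Step 4 — Bandwidth: Δω = ω₀/Q = 1.255e+06 rad/s; BW = Δω/(2π) = 1.997e+05 Hz.

(a) f₀ = 4657 Hz  (b) Q = 0.02332  (c) BW = 1.997e+05 Hz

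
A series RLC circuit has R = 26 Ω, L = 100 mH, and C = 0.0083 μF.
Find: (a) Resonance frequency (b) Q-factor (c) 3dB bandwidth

Step 1 — Resonance condition Im(Z)=0 gives ω₀ = 1/√(LC).
Step 2 — ω₀ = 1/√(0.1·8.3e-09) = 3.471e+04 rad/s.
Step 3 — f₀ = ω₀/(2π) = 5524 Hz.
Step 4 — Series Q: Q = ω₀L/R = 3.471e+04·0.1/26 = 133.5.
Step 5 — 3dB bandwidth: Δω = ω₀/Q = 260 rad/s; BW = Δω/(2π) = 41.38 Hz.

(a) f₀ = 5524 Hz  (b) Q = 133.5  (c) BW = 41.38 Hz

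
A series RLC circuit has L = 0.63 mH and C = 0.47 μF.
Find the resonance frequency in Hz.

Step 1 — Resonance condition Im(Z)=0 gives ω₀ = 1/√(LC).
Step 2 — ω₀ = 1/√(0.00063·4.7e-07) = 5.811e+04 rad/s.
Step 3 — f₀ = ω₀/(2π) = 9249 Hz.

f₀ = 9249 Hz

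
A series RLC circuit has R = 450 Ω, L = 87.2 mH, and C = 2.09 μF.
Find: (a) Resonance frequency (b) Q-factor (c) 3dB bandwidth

Step 1 — Resonance: ω₀ = 1/√(LC) = 1/√(0.0872·2.09e-06) = 2342 rad/s.
Step 2 — f₀ = ω₀/(2π) = 372.8 Hz.
Step 3 — Series Q: Q = ω₀L/R = 2342·0.0872/450 = 0.4539.
Step 4 — Bandwidth: Δω = ω₀/Q = 5161 rad/s; BW = Δω/(2π) = 821.3 Hz.

(a) f₀ = 372.8 Hz  (b) Q = 0.4539  (c) BW = 821.3 Hz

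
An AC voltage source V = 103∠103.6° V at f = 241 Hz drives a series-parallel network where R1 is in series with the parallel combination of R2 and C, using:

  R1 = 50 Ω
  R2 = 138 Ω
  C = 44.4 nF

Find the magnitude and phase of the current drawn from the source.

Step 1 — Angular frequency: ω = 2π·f = 2π·241 = 1514 rad/s.
Step 2 — Component impedances:
  R1: Z = R = 50 Ω
  R2: Z = R = 138 Ω
  C: Z = 1/(jωC) = -j/(ω·C) = 0 - j1.487e+04 Ω
Step 3 — Parallel branch: R2 || C = 1/(1/R2 + 1/C) = 138 - j1.28 Ω.
Step 4 — Series with R1: Z_total = R1 + (R2 || C) = 188 - j1.28 Ω = 188∠-0.4° Ω.
Step 5 — Source phasor: V = 103∠103.6° V = -24.22 + j100.1 V.
Step 6 — Ohm's law: I = V / Z_total = (-24.22 + j100.1) / (188 - j1.28) = -0.1325 + j0.5316 A.
Step 7 — Convert to polar: |I| = 0.5479 A, ∠I = 104.0°.

I = 0.5479∠104.0° A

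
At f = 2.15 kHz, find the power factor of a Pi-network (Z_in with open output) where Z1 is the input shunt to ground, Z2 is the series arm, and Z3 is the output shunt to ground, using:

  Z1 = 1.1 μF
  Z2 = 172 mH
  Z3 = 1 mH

Step 1 — Angular frequency: ω = 2π·f = 2π·2150 = 1.351e+04 rad/s.
Step 2 — Component impedances:
  Z1: Z = 1/(jωC) = -j/(ω·C) = 0 - j67.3 Ω
  Z2: Z = jωL = j·1.351e+04·0.172 = 0 + j2324 Ω
  Z3: Z = jωL = j·1.351e+04·0.001 = 0 + j13.51 Ω
Step 3 — With open output, the series arm Z2 and the output shunt Z3 appear in series to ground: Z2 + Z3 = 0 + j2337 Ω.
Step 4 — Parallel with input shunt Z1: Z_in = Z1 || (Z2 + Z3) = 0 - j69.29 Ω = 69.29∠-90.0° Ω.
Step 5 — Power factor: PF = cos(φ) = Re(Z)/|Z| = 0/69.29 = 0.
Step 6 — Type: Im(Z) = -69.29 ⇒ leading (phase φ = -90.0°).

PF = 0 (leading, φ = -90.0°)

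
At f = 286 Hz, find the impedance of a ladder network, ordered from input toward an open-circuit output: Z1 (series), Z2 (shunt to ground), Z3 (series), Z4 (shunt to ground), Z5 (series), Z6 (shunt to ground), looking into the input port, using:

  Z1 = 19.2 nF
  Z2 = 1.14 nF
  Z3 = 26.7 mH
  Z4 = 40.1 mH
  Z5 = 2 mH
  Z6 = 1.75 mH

Step 1 — Angular frequency: ω = 2π·f = 2π·286 = 1797 rad/s.
Step 2 — Component impedances:
  Z1: Z = 1/(jωC) = -j/(ω·C) = 0 - j2.898e+04 Ω
  Z2: Z = 1/(jωC) = -j/(ω·C) = 0 - j4.881e+05 Ω
  Z3: Z = jωL = j·1797·0.0267 = 0 + j47.98 Ω
  Z4: Z = jωL = j·1797·0.0401 = 0 + j72.06 Ω
  Z5: Z = jωL = j·1797·0.002 = 0 + j3.594 Ω
  Z6: Z = jωL = j·1797·0.00175 = 0 + j3.145 Ω
Step 3 — Ladder network (open output): work backward from the far end, alternating series and parallel combinations. Z_in = 0 - j2.893e+04 Ω = 2.893e+04∠-90.0° Ω.

Z = 0 - j2.893e+04 Ω = 2.893e+04∠-90.0° Ω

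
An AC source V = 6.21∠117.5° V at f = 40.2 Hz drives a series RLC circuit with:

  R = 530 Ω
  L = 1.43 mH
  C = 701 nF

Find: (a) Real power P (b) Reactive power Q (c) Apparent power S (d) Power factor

Step 1 — Angular frequency: ω = 2π·f = 2π·40.2 = 252.6 rad/s.
Step 2 — Component impedances:
  R: Z = R = 530 Ω
  L: Z = jωL = j·252.6·0.00143 = 0 + j0.3612 Ω
  C: Z = 1/(jωC) = -j/(ω·C) = 0 - j5648 Ω
Step 3 — Series combination: Z_total = R + L + C = 530 - j5647 Ω = 5672∠-84.6° Ω.
Step 4 — Source phasor: V = 6.21∠117.5° V = -2.867 + j5.508 V.
Step 5 — Current: I = V / Z = -0.001014 - j0.0004126 A = 0.001095∠-157.9° A.
Step 6 — Complex power: S = V·I* = 0.0006353 - j0.006769 VA.
Step 7 — Real power: P = Re(S) = 0.0006353 W.
Step 8 — Reactive power: Q = Im(S) = -0.006769 VAR.
Step 9 — Apparent power: |S| = 0.006799 VA.
Step 10 — Power factor: PF = P/|S| = 0.09344 (leading).

(a) P = 0.0006353 W  (b) Q = -0.006769 VAR  (c) S = 0.006799 VA  (d) PF = 0.09344 (leading)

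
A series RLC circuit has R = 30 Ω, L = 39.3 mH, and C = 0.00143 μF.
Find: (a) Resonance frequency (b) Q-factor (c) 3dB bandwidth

Step 1 — Resonance: ω₀ = 1/√(LC) = 1/√(0.0393·1.43e-09) = 1.334e+05 rad/s.
Step 2 — f₀ = ω₀/(2π) = 2.123e+04 Hz.
Step 3 — Series Q: Q = ω₀L/R = 1.334e+05·0.0393/30 = 174.7.
Step 4 — Bandwidth: Δω = ω₀/Q = 763.4 rad/s; BW = Δω/(2π) = 121.5 Hz.

(a) f₀ = 2.123e+04 Hz  (b) Q = 174.7  (c) BW = 121.5 Hz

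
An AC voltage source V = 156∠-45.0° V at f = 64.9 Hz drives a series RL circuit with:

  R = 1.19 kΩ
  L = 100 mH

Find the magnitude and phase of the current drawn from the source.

Step 1 — Angular frequency: ω = 2π·f = 2π·64.9 = 407.8 rad/s.
Step 2 — Component impedances:
  R: Z = R = 1190 Ω
  L: Z = jωL = j·407.8·0.1 = 0 + j40.78 Ω
Step 3 — Series combination: Z_total = R + L = 1190 + j40.78 Ω = 1191∠2.0° Ω.
Step 4 — Source phasor: V = 156∠-45.0° V = 110.3 - j110.3 V.
Step 5 — Ohm's law: I = V / Z_total = (110.3 - j110.3) / (1190 + j40.78) = 0.08941 - j0.09576 A.
Step 6 — Convert to polar: |I| = 0.131 A, ∠I = -47.0°.

I = 0.131∠-47.0° A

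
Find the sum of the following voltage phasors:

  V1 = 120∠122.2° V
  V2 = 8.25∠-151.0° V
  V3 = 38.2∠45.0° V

Step 1 — Convert each phasor to rectangular form:
  V1 = 120·(cos(122.2°) + j·sin(122.2°)) = -63.95 + j101.5 V
  V2 = 8.25·(cos(-151.0°) + j·sin(-151.0°)) = -7.216 - j4 V
  V3 = 38.2·(cos(45.0°) + j·sin(45.0°)) = 27.01 + j27.01 V
Step 2 — Sum components: V_total = -44.15 + j124.6 V.
Step 3 — Convert to polar: |V_total| = 132.1 V, ∠V_total = 109.5°.

V_total = 132.1∠109.5° V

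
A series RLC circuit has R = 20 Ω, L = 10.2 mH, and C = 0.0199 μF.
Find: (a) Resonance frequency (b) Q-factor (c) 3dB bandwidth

Step 1 — Resonance condition Im(Z)=0 gives ω₀ = 1/√(LC).
Step 2 — ω₀ = 1/√(0.0102·1.99e-08) = 7.019e+04 rad/s.
Step 3 — f₀ = ω₀/(2π) = 1.117e+04 Hz.
Step 4 — Series Q: Q = ω₀L/R = 7.019e+04·0.0102/20 = 35.8.
Step 5 — 3dB bandwidth: Δω = ω₀/Q = 1961 rad/s; BW = Δω/(2π) = 312.1 Hz.

(a) f₀ = 1.117e+04 Hz  (b) Q = 35.8  (c) BW = 312.1 Hz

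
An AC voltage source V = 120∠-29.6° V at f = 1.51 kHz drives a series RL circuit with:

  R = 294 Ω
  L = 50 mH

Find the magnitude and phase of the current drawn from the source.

Step 1 — Angular frequency: ω = 2π·f = 2π·1510 = 9488 rad/s.
Step 2 — Component impedances:
  R: Z = R = 294 Ω
  L: Z = jωL = j·9488·0.05 = 0 + j474.4 Ω
Step 3 — Series combination: Z_total = R + L = 294 + j474.4 Ω = 558.1∠58.2° Ω.
Step 4 — Source phasor: V = 120∠-29.6° V = 104.3 - j59.27 V.
Step 5 — Ohm's law: I = V / Z_total = (104.3 - j59.27) / (294 + j474.4) = 0.008212 - j0.2149 A.
Step 6 — Convert to polar: |I| = 0.215 A, ∠I = -87.8°.

I = 0.215∠-87.8° A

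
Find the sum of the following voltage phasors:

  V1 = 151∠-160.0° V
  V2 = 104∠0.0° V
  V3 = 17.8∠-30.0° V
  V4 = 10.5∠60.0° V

Step 1 — Convert each phasor to rectangular form:
  V1 = 151·(cos(-160.0°) + j·sin(-160.0°)) = -141.9 - j51.65 V
  V2 = 104·(cos(0.0°) + j·sin(0.0°)) = 104 V
  V3 = 17.8·(cos(-30.0°) + j·sin(-30.0°)) = 15.42 - j8.9 V
  V4 = 10.5·(cos(60.0°) + j·sin(60.0°)) = 5.25 + j9.093 V
Step 2 — Sum components: V_total = -17.23 - j51.45 V.
Step 3 — Convert to polar: |V_total| = 54.26 V, ∠V_total = -108.5°.

V_total = 54.26∠-108.5° V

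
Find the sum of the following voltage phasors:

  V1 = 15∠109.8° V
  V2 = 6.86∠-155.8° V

Step 1 — Convert each phasor to rectangular form:
  V1 = 15·(cos(109.8°) + j·sin(109.8°)) = -5.081 + j14.11 V
  V2 = 6.86·(cos(-155.8°) + j·sin(-155.8°)) = -6.257 - j2.812 V
Step 2 — Sum components: V_total = -11.34 + j11.3 V.
Step 3 — Convert to polar: |V_total| = 16.01 V, ∠V_total = 135.1°.

V_total = 16.01∠135.1° V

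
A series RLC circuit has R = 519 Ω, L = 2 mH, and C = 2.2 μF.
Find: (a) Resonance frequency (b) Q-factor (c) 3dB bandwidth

Step 1 — Resonance: ω₀ = 1/√(LC) = 1/√(0.002·2.2e-06) = 1.508e+04 rad/s.
Step 2 — f₀ = ω₀/(2π) = 2399 Hz.
Step 3 — Series Q: Q = ω₀L/R = 1.508e+04·0.002/519 = 0.05809.
Step 4 — Bandwidth: Δω = ω₀/Q = 2.595e+05 rad/s; BW = Δω/(2π) = 4.13e+04 Hz.

(a) f₀ = 2399 Hz  (b) Q = 0.05809  (c) BW = 4.13e+04 Hz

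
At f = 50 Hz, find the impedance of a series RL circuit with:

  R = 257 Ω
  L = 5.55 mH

Step 1 — Angular frequency: ω = 2π·f = 2π·50 = 314.2 rad/s.
Step 2 — Component impedances:
  R: Z = R = 257 Ω
  L: Z = jωL = j·314.2·0.00555 = 0 + j1.744 Ω
Step 3 — Series combination: Z_total = R + L = 257 + j1.744 Ω = 257∠0.4° Ω.

Z = 257 + j1.744 Ω = 257∠0.4° Ω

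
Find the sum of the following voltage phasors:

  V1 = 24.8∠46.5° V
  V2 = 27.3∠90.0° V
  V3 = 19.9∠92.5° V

Step 1 — Convert each phasor to rectangular form:
  V1 = 24.8·(cos(46.5°) + j·sin(46.5°)) = 17.07 + j17.99 V
  V2 = 27.3·(cos(90.0°) + j·sin(90.0°)) = 0 + j27.3 V
  V3 = 19.9·(cos(92.5°) + j·sin(92.5°)) = -0.868 + j19.88 V
Step 2 — Sum components: V_total = 16.2 + j65.17 V.
Step 3 — Convert to polar: |V_total| = 67.15 V, ∠V_total = 76.0°.

V_total = 67.15∠76.0° V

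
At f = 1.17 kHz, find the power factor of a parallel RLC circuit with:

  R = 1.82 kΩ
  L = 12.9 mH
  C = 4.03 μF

Step 1 — Angular frequency: ω = 2π·f = 2π·1170 = 7351 rad/s.
Step 2 — Component impedances:
  R: Z = R = 1820 Ω
  L: Z = jωL = j·7351·0.0129 = 0 + j94.83 Ω
  C: Z = 1/(jωC) = -j/(ω·C) = 0 - j33.75 Ω
Step 3 — Parallel combination: 1/Z_total = 1/R + 1/L + 1/C; Z_total = 1.508 - j52.37 Ω = 52.39∠-88.4° Ω.
Step 4 — Power factor: PF = cos(φ) = Re(Z)/|Z| = 1.508/52.39 = 0.02878.
Step 5 — Type: Im(Z) = -52.37 ⇒ leading (phase φ = -88.4°).

PF = 0.02878 (leading, φ = -88.4°)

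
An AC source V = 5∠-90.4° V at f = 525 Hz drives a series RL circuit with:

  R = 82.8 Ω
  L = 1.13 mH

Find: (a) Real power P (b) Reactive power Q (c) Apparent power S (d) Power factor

Step 1 — Angular frequency: ω = 2π·f = 2π·525 = 3299 rad/s.
Step 2 — Component impedances:
  R: Z = R = 82.8 Ω
  L: Z = jωL = j·3299·0.00113 = 0 + j3.727 Ω
Step 3 — Series combination: Z_total = R + L = 82.8 + j3.727 Ω = 82.88∠2.6° Ω.
Step 4 — Source phasor: V = 5∠-90.4° V = -0.03491 - j5 V.
Step 5 — Current: I = V / Z = -0.003134 - j0.06024 A = 0.06033∠-93.0° A.
Step 6 — Complex power: S = V·I* = 0.3013 + j0.01356 VA.
Step 7 — Real power: P = Re(S) = 0.3013 W.
Step 8 — Reactive power: Q = Im(S) = 0.01356 VAR.
Step 9 — Apparent power: |S| = 0.3016 VA.
Step 10 — Power factor: PF = P/|S| = 0.999 (lagging).

(a) P = 0.3013 W  (b) Q = 0.01356 VAR  (c) S = 0.3016 VA  (d) PF = 0.999 (lagging)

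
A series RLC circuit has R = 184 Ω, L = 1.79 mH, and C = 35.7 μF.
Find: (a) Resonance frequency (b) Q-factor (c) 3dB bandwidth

Step 1 — Resonance: ω₀ = 1/√(LC) = 1/√(0.00179·3.57e-05) = 3956 rad/s.
Step 2 — f₀ = ω₀/(2π) = 629.6 Hz.
Step 3 — Series Q: Q = ω₀L/R = 3956·0.00179/184 = 0.03848.
Step 4 — Bandwidth: Δω = ω₀/Q = 1.028e+05 rad/s; BW = Δω/(2π) = 1.636e+04 Hz.

(a) f₀ = 629.6 Hz  (b) Q = 0.03848  (c) BW = 1.636e+04 Hz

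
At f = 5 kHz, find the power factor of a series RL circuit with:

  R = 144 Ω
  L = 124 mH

Step 1 — Angular frequency: ω = 2π·f = 2π·5000 = 3.142e+04 rad/s.
Step 2 — Component impedances:
  R: Z = R = 144 Ω
  L: Z = jωL = j·3.142e+04·0.124 = 0 + j3896 Ω
Step 3 — Series combination: Z_total = R + L = 144 + j3896 Ω = 3898∠87.9° Ω.
Step 4 — Power factor: PF = cos(φ) = Re(Z)/|Z| = 144/3898 = 0.03694.
Step 5 — Type: Im(Z) = 3896 ⇒ lagging (phase φ = 87.9°).

PF = 0.03694 (lagging, φ = 87.9°)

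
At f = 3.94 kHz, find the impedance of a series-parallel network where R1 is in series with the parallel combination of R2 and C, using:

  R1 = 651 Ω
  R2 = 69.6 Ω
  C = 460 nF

Step 1 — Angular frequency: ω = 2π·f = 2π·3940 = 2.476e+04 rad/s.
Step 2 — Component impedances:
  R1: Z = R = 651 Ω
  R2: Z = R = 69.6 Ω
  C: Z = 1/(jωC) = -j/(ω·C) = 0 - j87.81 Ω
Step 3 — Parallel branch: R2 || C = 1/(1/R2 + 1/C) = 42.75 - j33.88 Ω.
Step 4 — Series with R1: Z_total = R1 + (R2 || C) = 693.7 - j33.88 Ω = 694.6∠-2.8° Ω.

Z = 693.7 - j33.88 Ω = 694.6∠-2.8° Ω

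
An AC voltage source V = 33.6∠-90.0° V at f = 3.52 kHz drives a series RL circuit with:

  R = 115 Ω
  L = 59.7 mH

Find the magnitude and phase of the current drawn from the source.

Step 1 — Angular frequency: ω = 2π·f = 2π·3520 = 2.212e+04 rad/s.
Step 2 — Component impedances:
  R: Z = R = 115 Ω
  L: Z = jωL = j·2.212e+04·0.0597 = 0 + j1320 Ω
Step 3 — Series combination: Z_total = R + L = 115 + j1320 Ω = 1325∠85.0° Ω.
Step 4 — Source phasor: V = 33.6∠-90.0° V = 0 - j33.6 V.
Step 5 — Ohm's law: I = V / Z_total = (0 - j33.6) / (115 + j1320) = -0.02526 - j0.0022 A.
Step 6 — Convert to polar: |I| = 0.02535 A, ∠I = -175.0°.

I = 0.02535∠-175.0° A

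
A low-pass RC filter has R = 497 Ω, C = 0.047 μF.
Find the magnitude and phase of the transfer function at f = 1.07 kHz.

Step 1 — Angular frequency: ω = 2π·1070 = 6723 rad/s.
Step 2 — Transfer function: H(jω) = 1/(1 + jωRC).
Step 3 — Denominator: 1 + jωRC = 1 + j·6723·497·4.7e-08 = 1 + j0.157.
Step 4 — H = 0.9759 - j0.1533.
Step 5 — Magnitude: |H| = 0.9879 (-0.1 dB); phase: φ = -8.9°.

|H| = 0.9879 (-0.1 dB), φ = -8.9°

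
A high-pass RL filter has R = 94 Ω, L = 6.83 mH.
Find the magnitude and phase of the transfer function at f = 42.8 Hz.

Step 1 — Angular frequency: ω = 2π·42.8 = 268.9 rad/s.
Step 2 — Transfer function: H(jω) = jωL/(R + jωL).
Step 3 — Numerator jωL = j·1.837; denominator R + jωL = 94 + j1.837.
Step 4 — H = 0.0003817 + j0.01953.
Step 5 — Magnitude: |H| = 0.01954 (-34.2 dB); phase: φ = 88.9°.

|H| = 0.01954 (-34.2 dB), φ = 88.9°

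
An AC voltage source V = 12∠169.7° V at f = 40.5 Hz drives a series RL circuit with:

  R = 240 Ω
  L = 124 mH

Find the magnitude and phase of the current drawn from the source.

Step 1 — Angular frequency: ω = 2π·f = 2π·40.5 = 254.5 rad/s.
Step 2 — Component impedances:
  R: Z = R = 240 Ω
  L: Z = jωL = j·254.5·0.124 = 0 + j31.55 Ω
Step 3 — Series combination: Z_total = R + L = 240 + j31.55 Ω = 242.1∠7.5° Ω.
Step 4 — Source phasor: V = 12∠169.7° V = -11.81 + j2.146 V.
Step 5 — Ohm's law: I = V / Z_total = (-11.81 + j2.146) / (240 + j31.55) = -0.0472 + j0.01515 A.
Step 6 — Convert to polar: |I| = 0.04957 A, ∠I = 162.2°.

I = 0.04957∠162.2° A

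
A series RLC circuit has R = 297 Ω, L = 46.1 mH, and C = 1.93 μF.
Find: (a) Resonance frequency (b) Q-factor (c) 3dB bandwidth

Step 1 — Resonance condition Im(Z)=0 gives ω₀ = 1/√(LC).
Step 2 — ω₀ = 1/√(0.0461·1.93e-06) = 3353 rad/s.
Step 3 — f₀ = ω₀/(2π) = 533.6 Hz.
Step 4 — Series Q: Q = ω₀L/R = 3353·0.0461/297 = 0.5204.
Step 5 — 3dB bandwidth: Δω = ω₀/Q = 6443 rad/s; BW = Δω/(2π) = 1025 Hz.

(a) f₀ = 533.6 Hz  (b) Q = 0.5204  (c) BW = 1025 Hz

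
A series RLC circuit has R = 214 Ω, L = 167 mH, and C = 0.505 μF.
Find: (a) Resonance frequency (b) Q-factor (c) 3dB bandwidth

Step 1 — Resonance: ω₀ = 1/√(LC) = 1/√(0.167·5.05e-07) = 3443 rad/s.
Step 2 — f₀ = ω₀/(2π) = 548 Hz.
Step 3 — Series Q: Q = ω₀L/R = 3443·0.167/214 = 2.687.
Step 4 — Bandwidth: Δω = ω₀/Q = 1281 rad/s; BW = Δω/(2π) = 203.9 Hz.

(a) f₀ = 548 Hz  (b) Q = 2.687  (c) BW = 203.9 Hz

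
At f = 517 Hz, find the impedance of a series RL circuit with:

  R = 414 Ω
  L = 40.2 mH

Step 1 — Angular frequency: ω = 2π·f = 2π·517 = 3248 rad/s.
Step 2 — Component impedances:
  R: Z = R = 414 Ω
  L: Z = jωL = j·3248·0.0402 = 0 + j130.6 Ω
Step 3 — Series combination: Z_total = R + L = 414 + j130.6 Ω = 434.1∠17.5° Ω.

Z = 414 + j130.6 Ω = 434.1∠17.5° Ω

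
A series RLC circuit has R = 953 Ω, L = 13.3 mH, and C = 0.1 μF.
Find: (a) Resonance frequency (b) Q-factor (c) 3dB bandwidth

Step 1 — Resonance: ω₀ = 1/√(LC) = 1/√(0.0133·1e-07) = 2.742e+04 rad/s.
Step 2 — f₀ = ω₀/(2π) = 4364 Hz.
Step 3 — Series Q: Q = ω₀L/R = 2.742e+04·0.0133/953 = 0.3827.
Step 4 — Bandwidth: Δω = ω₀/Q = 7.165e+04 rad/s; BW = Δω/(2π) = 1.14e+04 Hz.

(a) f₀ = 4364 Hz  (b) Q = 0.3827  (c) BW = 1.14e+04 Hz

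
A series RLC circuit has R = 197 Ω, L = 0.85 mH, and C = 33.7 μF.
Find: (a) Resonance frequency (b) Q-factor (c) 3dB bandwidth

Step 1 — Resonance condition Im(Z)=0 gives ω₀ = 1/√(LC).
Step 2 — ω₀ = 1/√(0.00085·3.37e-05) = 5908 rad/s.
Step 3 — f₀ = ω₀/(2π) = 940.4 Hz.
Step 4 — Series Q: Q = ω₀L/R = 5908·0.00085/197 = 0.02549.
Step 5 — 3dB bandwidth: Δω = ω₀/Q = 2.318e+05 rad/s; BW = Δω/(2π) = 3.689e+04 Hz.

(a) f₀ = 940.4 Hz  (b) Q = 0.02549  (c) BW = 3.689e+04 Hz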